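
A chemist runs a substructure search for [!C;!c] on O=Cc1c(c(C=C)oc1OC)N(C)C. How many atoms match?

4

Check the 14 heavy atoms by environment: 1× o (aromatic) → match; 4× c (aromatic) → no; 2× O → match; 6× C → no; 1× N → match.
Summing the matching environments: 1 + 2 + 1 = 4 matching atoms.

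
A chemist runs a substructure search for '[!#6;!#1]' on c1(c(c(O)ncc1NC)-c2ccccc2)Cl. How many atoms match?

The query [!#6;!#1] means: not carbon and not hydrogen — any heteroatom.
Check the 16 heavy atoms by environment: 1× n (aromatic) → match; 11× c (aromatic) → no; 1× Cl → match; 1× O → match; 1× N → match; 1× C → no.
Summing the matching environments: 1 + 1 + 1 + 1 = 4 matching atoms.

4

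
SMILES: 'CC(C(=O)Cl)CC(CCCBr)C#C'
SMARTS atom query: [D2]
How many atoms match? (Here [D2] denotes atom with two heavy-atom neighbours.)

The query [D2] means: atom with exactly two heavy-atom neighbours.
Check the 13 heavy atoms by environment: 2× C (D1) → no; 3× C (D3) → no; 5× C (D2) → match; 1× O (D1) → no; 1× Cl (D1) → no; 1× Br (D1) → no.
That gives 5 matching atoms.

5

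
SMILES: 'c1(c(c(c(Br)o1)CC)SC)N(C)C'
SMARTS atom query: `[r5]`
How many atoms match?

5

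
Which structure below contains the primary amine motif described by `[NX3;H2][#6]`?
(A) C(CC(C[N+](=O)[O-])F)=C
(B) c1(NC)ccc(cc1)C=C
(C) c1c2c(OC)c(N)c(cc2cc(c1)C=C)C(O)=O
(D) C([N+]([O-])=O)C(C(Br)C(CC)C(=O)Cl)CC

[NX3;H2][#6] describes a trivalent nitrogen with two H attached to carbon (a primary amine).
(A) has a nitro group (-[N+](=O)[O-]) but the nitrogen is [N+] with no H, not NX3H2.
(B) has an N-methylamino group (-NHCH3) but the nitrogen bears two carbons and only one H (H1), not H2.
(C) contains a primary amino group (-NH2), which satisfies every atom and bond constraint.
(D) has a nitro group (-[N+](=O)[O-]) but the nitrogen is [N+] with no H, not NX3H2.
So the answer is (C).

C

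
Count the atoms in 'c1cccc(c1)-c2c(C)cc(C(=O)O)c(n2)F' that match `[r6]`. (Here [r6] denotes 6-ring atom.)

12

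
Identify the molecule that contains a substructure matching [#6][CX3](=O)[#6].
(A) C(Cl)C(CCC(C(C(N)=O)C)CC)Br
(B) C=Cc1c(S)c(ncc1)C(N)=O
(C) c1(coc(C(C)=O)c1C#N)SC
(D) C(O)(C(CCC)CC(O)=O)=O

[#6][CX3](=O)[#6] describes a carbonyl carbon (no H) flanked by two carbons (a ketone).
(A) has a primary amide (-C(=O)NH2) but one neighbour of the carbonyl carbon is N, not C.
(B) has a primary amide (-C(=O)NH2) but one neighbour of the carbonyl carbon is N, not C.
(C) contains an acetyl/ketone group (-C(=O)CH3), which satisfies every atom and bond constraint.
(D) has a carboxylic acid group (-C(=O)OH) but one neighbour of the carbonyl carbon is O, not C.
So the answer is (C).

C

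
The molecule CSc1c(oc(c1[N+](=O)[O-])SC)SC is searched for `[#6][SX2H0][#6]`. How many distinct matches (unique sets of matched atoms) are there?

3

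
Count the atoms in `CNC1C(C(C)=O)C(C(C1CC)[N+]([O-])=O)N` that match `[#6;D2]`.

The query [#6;D2] means: any carbon bonded to exactly two heavy atoms.
Check the 16 heavy atoms by environment: 6× C (D3) → no; 1× N (charge +1, D3) → no; 1× O (charge -1, D1) → no; 2× O (D1) → no; 1× N (D1) → no; 1× N (D2) → no; 3× C (D1) → no; 1× C (D2) → match.
That gives 1 matching atom.

1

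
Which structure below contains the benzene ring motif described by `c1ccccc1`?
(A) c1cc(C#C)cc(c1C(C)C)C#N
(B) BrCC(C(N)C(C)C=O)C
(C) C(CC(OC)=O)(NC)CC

c1ccccc1 describes six aromatic carbons in a ring (a benzene ring).
(A) contains the required atom environment, so the pattern matches.
(B) has a methyl group (-CH3) but no six-membered all-carbon aromatic ring is present.
(C) has a methyl group (-CH3) but no six-membered all-carbon aromatic ring is present.
So the answer is (A).

A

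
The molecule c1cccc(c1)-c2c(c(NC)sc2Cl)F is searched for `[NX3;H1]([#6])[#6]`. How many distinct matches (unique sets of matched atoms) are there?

[NX3;H1]([#6])[#6] is the SMARTS for a secondary amine: a trivalent nitrogen with one H, bonded to two carbons.
Exactly one fragment in the molecule meets all constraints, giving 1 match.

1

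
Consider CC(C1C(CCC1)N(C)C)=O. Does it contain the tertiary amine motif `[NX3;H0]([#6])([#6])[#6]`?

Yes

The pattern [NX3;H0]([#6])([#6])[#6] describes a trivalent nitrogen with no H, bonded to three carbons — a tertiary amine.
The molecule carries a dimethylamino group (-N(CH3)2), whose atoms satisfy every constraint of the query, so the pattern matches.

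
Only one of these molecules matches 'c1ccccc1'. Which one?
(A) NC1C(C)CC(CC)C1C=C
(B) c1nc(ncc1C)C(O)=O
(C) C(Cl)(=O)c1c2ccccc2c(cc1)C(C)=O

C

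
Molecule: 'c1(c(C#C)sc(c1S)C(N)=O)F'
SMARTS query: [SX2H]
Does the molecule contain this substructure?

The pattern [SX2H] describes an aliphatic sulfur with two connections, one being H — a thiol.
The molecule carries a thiol (-SH), whose atoms satisfy every constraint of the query, so the pattern matches.

Yes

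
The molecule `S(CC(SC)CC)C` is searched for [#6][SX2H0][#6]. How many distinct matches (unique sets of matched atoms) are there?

[#6][SX2H0][#6] is the SMARTS for a thioether: an aliphatic sulfur bridging two carbons with no H on the sulfur.
The molecule carries 2 separate instances of a methylthio ether (-SCH3) meeting every constraint; each maps to a distinct set of atoms, giving 2 matches.

2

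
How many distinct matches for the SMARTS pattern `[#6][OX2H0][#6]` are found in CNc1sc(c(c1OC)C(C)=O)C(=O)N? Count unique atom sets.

1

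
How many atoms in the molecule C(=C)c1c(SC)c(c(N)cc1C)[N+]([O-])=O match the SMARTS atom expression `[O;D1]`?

The query [O;D1] means: aliphatic oxygen bonded to exactly one heavy atom.
Check the 15 heavy atoms by environment: 5× c (aromatic, D3) → no; 1× c (aromatic, D2) → no; 3× C (D1) → no; 1× S (D2) → no; 1× N (D1) → no; 1× N (charge +1, D3) → no; 1× O (charge -1, D1) → match; 1× O (D1) → match; 1× C (D2) → no.
Summing the matching environments: 1 + 1 = 2 matching atoms.

2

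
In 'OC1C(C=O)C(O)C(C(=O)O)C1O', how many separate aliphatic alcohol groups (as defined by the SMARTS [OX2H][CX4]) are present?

3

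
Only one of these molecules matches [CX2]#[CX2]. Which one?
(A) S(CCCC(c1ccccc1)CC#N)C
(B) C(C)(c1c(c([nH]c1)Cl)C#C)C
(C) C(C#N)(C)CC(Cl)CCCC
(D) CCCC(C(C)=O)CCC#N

[CX2]#[CX2] describes a carbon-carbon triple bond (an alkyne).
(A) has a nitrile (-C#N) but the triple bond is C#N, not C#C.
(B) contains an ethynyl group (-C#CH), which satisfies every atom and bond constraint.
(C) has a nitrile (-C#N) but the triple bond is C#N, not C#C.
(D) has a nitrile (-C#N) but the triple bond is C#N, not C#C.
So the answer is (B).

B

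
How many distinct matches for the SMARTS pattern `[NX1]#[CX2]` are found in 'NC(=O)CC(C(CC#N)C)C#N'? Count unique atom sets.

[NX1]#[CX2] is the SMARTS for a nitrile: a nitrogen triple-bonded to a two-connected carbon.
The molecule carries 2 separate instances of a nitrile (-C#N) meeting every constraint; each maps to a distinct set of atoms, giving 2 matches.

2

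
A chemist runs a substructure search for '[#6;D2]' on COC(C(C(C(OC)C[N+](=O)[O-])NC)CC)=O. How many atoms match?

2

The query [#6;D2] means: any carbon bonded to exactly two heavy atoms.
Check the 17 heavy atoms by environment: 2× C (D2) → match; 4× C (D3) → no; 1× N (charge +1, D3) → no; 1× O (charge -1, D1) → no; 2× O (D1) → no; 4× C (D1) → no; 2× O (D2) → no; 1× N (D2) → no.
That gives 2 matching atoms.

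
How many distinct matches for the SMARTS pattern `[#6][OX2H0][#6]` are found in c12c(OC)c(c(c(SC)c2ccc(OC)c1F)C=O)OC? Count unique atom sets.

3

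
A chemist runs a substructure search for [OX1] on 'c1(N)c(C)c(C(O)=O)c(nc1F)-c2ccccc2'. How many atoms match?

The query [OX1] means: aliphatic oxygen with one total connection — typically a carbonyl =O or an oxide.
Check the 18 heavy atoms by environment: 1× n (aromatic, X2) → no; 11× c (aromatic, X3) → no; 1× F (X1) → no; 1× N (X3) → no; 1× C (X4) → no; 1× C (X3) → no; 1× O (X1) → match; 1× O (X2) → no.
That gives 1 matching atom.

1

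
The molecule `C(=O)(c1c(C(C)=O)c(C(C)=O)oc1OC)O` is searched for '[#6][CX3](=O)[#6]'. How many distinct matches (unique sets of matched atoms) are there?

2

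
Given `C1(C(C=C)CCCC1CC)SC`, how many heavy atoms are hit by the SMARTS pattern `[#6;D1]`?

Check the 12 heavy atoms by environment: 5× C (D2) → no; 3× C (D3) → no; 3× C (D1) → match; 1× S (D2) → no.
That gives 3 matching atoms.

3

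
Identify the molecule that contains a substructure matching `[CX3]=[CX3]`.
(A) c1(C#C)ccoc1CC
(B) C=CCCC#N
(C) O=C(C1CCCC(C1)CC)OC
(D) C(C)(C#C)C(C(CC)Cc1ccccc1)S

[CX3]=[CX3] describes a non-aromatic C=C double bond between two sp2 carbons (an alkene).
(A) has an ethynyl group (-C#CH) but the C-C bond is a triple bond, not a double bond.
(B) contains a vinyl group (-CH=CH2), which satisfies every atom and bond constraint.
(C) has an ethyl group (-CH2CH3) but its C-C bond is a single bond between CX4 carbons, not CX3=CX3.
(D) has an ethynyl group (-C#CH) but the C-C bond is a triple bond, not a double bond.
So the answer is (B).

B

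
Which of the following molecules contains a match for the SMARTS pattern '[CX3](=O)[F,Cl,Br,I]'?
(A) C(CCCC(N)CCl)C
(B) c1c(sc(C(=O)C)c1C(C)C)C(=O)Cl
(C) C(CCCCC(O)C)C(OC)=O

B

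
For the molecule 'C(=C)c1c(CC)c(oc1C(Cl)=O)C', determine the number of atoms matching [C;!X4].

3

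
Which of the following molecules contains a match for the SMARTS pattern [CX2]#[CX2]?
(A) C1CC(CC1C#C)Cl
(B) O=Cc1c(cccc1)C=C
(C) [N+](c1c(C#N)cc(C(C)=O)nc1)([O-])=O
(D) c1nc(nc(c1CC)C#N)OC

[CX2]#[CX2] describes a carbon-carbon triple bond (an alkyne).
(A) contains an ethynyl group (-C#CH), which satisfies every atom and bond constraint.
(B) has a vinyl group (-CH=CH2) but the C=C is a double bond; both carbons are CX3, not CX2.
(C) has a nitrile (-C#N) but the triple bond is C#N, not C#C.
(D) has a nitrile (-C#N) but the triple bond is C#N, not C#C.
So the answer is (A).

A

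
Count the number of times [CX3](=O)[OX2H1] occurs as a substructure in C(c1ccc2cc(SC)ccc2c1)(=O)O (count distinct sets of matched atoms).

1

[CX3](=O)[OX2H1] is the SMARTS for a carboxylic acid: an sp2 carbon double-bonded to O and single-bonded to an -OH oxygen.
Exactly one fragment in the molecule meets all constraints, giving 1 match.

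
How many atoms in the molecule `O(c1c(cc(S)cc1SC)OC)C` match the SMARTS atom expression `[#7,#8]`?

The query [#7,#8] means: nitrogen or oxygen (comma = OR).
Check the 13 heavy atoms by environment: 6× c (aromatic) → no; 2× O → match; 3× C → no; 2× S → no.
That gives 2 matching atoms.

2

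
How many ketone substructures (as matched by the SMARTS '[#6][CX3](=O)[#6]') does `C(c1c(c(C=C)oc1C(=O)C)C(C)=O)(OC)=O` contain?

2

[#6][CX3](=O)[#6] is the SMARTS for a ketone: a carbonyl carbon (no H) flanked by two carbons.
The molecule carries 2 separate instances of an acetyl/ketone group (-C(=O)CH3) meeting every constraint; each maps to a distinct set of atoms, giving 2 matches.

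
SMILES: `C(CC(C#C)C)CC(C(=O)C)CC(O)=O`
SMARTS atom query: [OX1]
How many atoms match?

2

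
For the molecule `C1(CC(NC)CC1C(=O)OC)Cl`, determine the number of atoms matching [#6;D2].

Check the 12 heavy atoms by environment: 2× C (D2) → match; 4× C (D3) → no; 1× O (D1) → no; 1× O (D2) → no; 2× C (D1) → no; 1× N (D2) → no; 1× Cl (D1) → no.
That gives 2 matching atoms.

2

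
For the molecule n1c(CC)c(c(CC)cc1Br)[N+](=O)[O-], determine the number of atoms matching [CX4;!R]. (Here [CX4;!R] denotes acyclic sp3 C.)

4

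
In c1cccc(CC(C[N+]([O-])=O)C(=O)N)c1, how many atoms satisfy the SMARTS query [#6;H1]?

6

Check the 15 heavy atoms by environment: 2× C (H2) → no; 1× C (H1) → match; 1× c (aromatic, H0) → no; 5× c (aromatic, H1) → match; 1× C (H0) → no; 2× O (H0) → no; 1× N (H2) → no; 1× N (charge +1, H0) → no; 1× O (charge -1, H0) → no.
Summing the matching environments: 1 + 5 = 6 matching atoms.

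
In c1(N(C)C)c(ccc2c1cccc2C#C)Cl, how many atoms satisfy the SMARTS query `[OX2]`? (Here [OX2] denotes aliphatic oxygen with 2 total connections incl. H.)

Check the 16 heavy atoms by environment: 10× c (aromatic, X3) → no; 2× C (X2) → no; 1× Cl (X1) → no; 1× N (X3) → no; 2× C (X4) → no.
No environment satisfies the query, so 0 matching atoms.

0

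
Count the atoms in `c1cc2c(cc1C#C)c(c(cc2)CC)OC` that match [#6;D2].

7

Check the 16 heavy atoms by environment: 5× c (aromatic, D3) → no; 5× c (aromatic, D2) → match; 2× C (D2) → match; 3× C (D1) → no; 1× O (D2) → no.
Summing the matching environments: 5 + 2 = 7 matching atoms.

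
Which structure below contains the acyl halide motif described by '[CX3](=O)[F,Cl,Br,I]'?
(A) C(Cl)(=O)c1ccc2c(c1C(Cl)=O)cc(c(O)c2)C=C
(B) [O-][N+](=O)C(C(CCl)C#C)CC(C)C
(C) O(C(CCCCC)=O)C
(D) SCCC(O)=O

A

[CX3](=O)[F,Cl,Br,I] describes a carbonyl carbon bonded to a halogen (an acyl halide).
(A) contains an acyl chloride (-C(=O)Cl), which satisfies every atom and bond constraint.
(B) has a chloro substituent but the Cl is not on a carbonyl carbon.
(C) has a methyl-ester group (-C(=O)OCH3) but the carbonyl is bonded to -O-C, not to a halogen.
(D) has a carboxylic acid group (-C(=O)OH) but the carbonyl is bonded to -OH, not to a halogen.
So the answer is (A).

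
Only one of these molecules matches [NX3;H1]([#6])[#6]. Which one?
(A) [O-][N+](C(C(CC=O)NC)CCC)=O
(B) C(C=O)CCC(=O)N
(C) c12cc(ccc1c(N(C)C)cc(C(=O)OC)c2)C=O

[NX3;H1]([#6])[#6] describes a trivalent nitrogen with one H, bonded to two carbons (a secondary amine).
(A) contains an N-methylamino group (-NHCH3), which satisfies every atom and bond constraint.
(B) has a primary amide (-C(=O)NH2) but the -C(=O)NH2 nitrogen has H2, not H1.
(C) has a dimethylamino group (-N(CH3)2) but the nitrogen has H0, not H1.
So the answer is (A).

A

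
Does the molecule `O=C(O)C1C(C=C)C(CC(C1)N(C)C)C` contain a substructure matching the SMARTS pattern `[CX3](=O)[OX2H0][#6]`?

The pattern [CX3](=O)[OX2H0][#6] describes a carbonyl carbon bonded to an oxygen that is itself bonded to carbon (no H on that O) — an ester.
The closest candidate here is a carboxylic acid group (-C(=O)OH), but the singly-bonded O carries H (OX2H1, not H0). No other fragment satisfies the full query, so there is no match.

No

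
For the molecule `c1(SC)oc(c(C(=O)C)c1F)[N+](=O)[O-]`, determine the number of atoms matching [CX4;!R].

2

The query [CX4;!R] means: aliphatic carbon with four total connections, not in a ring.
Check the 14 heavy atoms by environment: 1× o (aromatic, X2, in 5-ring) → no; 4× c (aromatic, X3, in 5-ring) → no; 1× N (charge +1, X3, acyclic) → no; 1× O (charge -1, X1, acyclic) → no; 2× O (X1, acyclic) → no; 1× S (X2, acyclic) → no; 2× C (X4, acyclic) → match; 1× F (X1, acyclic) → no; 1× C (X3, acyclic) → no.
That gives 2 matching atoms.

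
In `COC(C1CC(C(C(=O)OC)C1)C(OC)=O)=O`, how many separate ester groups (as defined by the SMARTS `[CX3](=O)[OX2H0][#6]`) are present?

[CX3](=O)[OX2H0][#6] is the SMARTS for an ester: a carbonyl carbon bonded to an oxygen that is itself bonded to carbon (no H on that O).
The molecule carries 3 separate instances of a methyl-ester group (-C(=O)OCH3) meeting every constraint; each maps to a distinct set of atoms, giving 3 matches.

3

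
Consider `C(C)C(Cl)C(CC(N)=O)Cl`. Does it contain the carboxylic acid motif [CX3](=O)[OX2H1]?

The pattern [CX3](=O)[OX2H1] describes an sp2 carbon double-bonded to O and single-bonded to an -OH oxygen — a carboxylic acid.
The closest candidate here is a primary amide (-C(=O)NH2), but the carbonyl is bonded to N, not to an -OH oxygen. No other fragment satisfies the full query, so there is no match.

No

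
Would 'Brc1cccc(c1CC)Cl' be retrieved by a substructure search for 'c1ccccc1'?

Yes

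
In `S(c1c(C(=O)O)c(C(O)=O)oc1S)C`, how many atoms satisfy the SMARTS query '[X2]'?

5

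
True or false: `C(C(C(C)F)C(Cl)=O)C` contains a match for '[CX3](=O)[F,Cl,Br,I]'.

True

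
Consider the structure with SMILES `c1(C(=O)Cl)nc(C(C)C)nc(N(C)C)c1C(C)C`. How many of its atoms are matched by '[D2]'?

2

Check the 18 heavy atoms by environment: 2× n (aromatic, D2) → match; 4× c (aromatic, D3) → no; 3× C (D3) → no; 6× C (D1) → no; 1× O (D1) → no; 1× Cl (D1) → no; 1× N (D3) → no.
That gives 2 matching atoms.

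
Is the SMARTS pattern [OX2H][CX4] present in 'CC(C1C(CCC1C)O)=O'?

Yes

The pattern [OX2H][CX4] describes a hydroxyl oxygen bound to an sp3 (X4) carbon — an aliphatic alcohol.
The molecule carries a hydroxyl group (-OH), whose atoms satisfy every constraint of the query, so the pattern matches.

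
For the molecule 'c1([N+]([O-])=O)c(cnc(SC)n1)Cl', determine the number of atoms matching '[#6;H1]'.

The query [#6;H1] means: any carbon bearing exactly one hydrogen.
Check the 12 heavy atoms by environment: 2× n (aromatic, H0) → no; 3× c (aromatic, H0) → no; 1× c (aromatic, H1) → match; 1× N (charge +1, H0) → no; 1× O (charge -1, H0) → no; 1× O (H0) → no; 1× Cl (H0) → no; 1× S (H0) → no; 1× C (H3) → no.
That gives 1 matching atom.

1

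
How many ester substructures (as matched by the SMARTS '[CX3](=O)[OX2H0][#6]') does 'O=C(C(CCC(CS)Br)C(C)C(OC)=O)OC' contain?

[CX3](=O)[OX2H0][#6] is the SMARTS for an ester: a carbonyl carbon bonded to an oxygen that is itself bonded to carbon (no H on that O).
The molecule carries 2 separate instances of a methyl-ester group (-C(=O)OCH3) meeting every constraint; each maps to a distinct set of atoms, giving 2 matches.

2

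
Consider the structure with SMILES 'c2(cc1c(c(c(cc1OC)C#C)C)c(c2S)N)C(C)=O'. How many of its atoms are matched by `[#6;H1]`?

The query [#6;H1] means: any carbon bearing exactly one hydrogen.
Check the 20 heavy atoms by environment: 8× c (aromatic, H0) → no; 2× c (aromatic, H1) → match; 1× S (H1) → no; 2× C (H0) → no; 2× O (H0) → no; 3× C (H3) → no; 1× C (H1) → match; 1× N (H2) → no.
Summing the matching environments: 2 + 1 = 3 matching atoms.

3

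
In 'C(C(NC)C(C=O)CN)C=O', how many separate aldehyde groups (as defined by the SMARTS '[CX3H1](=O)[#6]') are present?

2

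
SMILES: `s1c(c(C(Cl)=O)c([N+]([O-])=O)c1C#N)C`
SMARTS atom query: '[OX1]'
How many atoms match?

The query [OX1] means: aliphatic oxygen with one total connection — typically a carbonyl =O or an oxide.
Check the 14 heavy atoms by environment: 1× s (aromatic, X2) → no; 4× c (aromatic, X3) → no; 1× C (X2) → no; 1× N (X1) → no; 1× C (X4) → no; 1× C (X3) → no; 2× O (X1) → match; 1× Cl (X1) → no; 1× N (charge +1, X3) → no; 1× O (charge -1, X1) → match.
Summing the matching environments: 2 + 1 = 3 matching atoms.

3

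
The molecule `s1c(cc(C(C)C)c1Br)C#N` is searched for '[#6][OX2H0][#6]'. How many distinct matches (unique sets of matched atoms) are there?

0

[#6][OX2H0][#6] is the SMARTS for an ether: an aliphatic oxygen bridging two carbons with no H on the oxygen.
No fragment in the molecule satisfies every constraint, giving 0 matches.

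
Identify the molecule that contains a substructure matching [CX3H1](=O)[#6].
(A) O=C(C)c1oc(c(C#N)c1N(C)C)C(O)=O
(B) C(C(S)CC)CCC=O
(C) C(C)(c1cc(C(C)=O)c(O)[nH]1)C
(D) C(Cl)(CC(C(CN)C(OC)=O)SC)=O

[CX3H1](=O)[#6] describes an sp2 carbon with one H, double-bonded to O and single-bonded to carbon (an aldehyde).
(A) has an acetyl/ketone group (-C(=O)CH3) but the carbonyl carbon has H0 (two carbon neighbours), not H1.
(B) contains an aldehyde (-CHO), which satisfies every atom and bond constraint.
(C) has an acetyl/ketone group (-C(=O)CH3) but the carbonyl carbon has H0 (two carbon neighbours), not H1.
(D) has a methyl-ester group (-C(=O)OCH3) but the carbonyl carbon has H0, not H1.
So the answer is (B).

B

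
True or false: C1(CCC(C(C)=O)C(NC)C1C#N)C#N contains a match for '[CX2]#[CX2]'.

False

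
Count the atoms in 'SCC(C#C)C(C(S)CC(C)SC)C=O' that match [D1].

6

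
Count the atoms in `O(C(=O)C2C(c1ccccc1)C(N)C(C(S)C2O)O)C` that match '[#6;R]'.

Check the 20 heavy atoms by environment: 6× C (in 6-ring) → match; 4× O (acyclic) → no; 6× c (aromatic, in 6-ring) → match; 2× C (acyclic) → no; 1× S (acyclic) → no; 1× N (acyclic) → no.
Summing the matching environments: 6 + 6 = 12 matching atoms.

12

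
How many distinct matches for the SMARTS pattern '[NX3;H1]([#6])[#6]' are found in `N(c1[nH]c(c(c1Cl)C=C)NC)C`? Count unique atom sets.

2

[NX3;H1]([#6])[#6] is the SMARTS for a secondary amine: a trivalent nitrogen with one H, bonded to two carbons.
The molecule carries 2 separate instances of an N-methylamino group (-NHCH3) meeting every constraint; each maps to a distinct set of atoms, giving 2 matches.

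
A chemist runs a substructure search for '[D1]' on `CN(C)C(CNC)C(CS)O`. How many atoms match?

The query [D1] means: atom with exactly one heavy-atom neighbour (degree 1).
Check the 11 heavy atoms by environment: 2× C (D2) → no; 2× C (D3) → no; 1× N (D2) → no; 3× C (D1) → match; 1× O (D1) → match; 1× S (D1) → match; 1× N (D3) → no.
Summing the matching environments: 3 + 1 + 1 = 5 matching atoms.

5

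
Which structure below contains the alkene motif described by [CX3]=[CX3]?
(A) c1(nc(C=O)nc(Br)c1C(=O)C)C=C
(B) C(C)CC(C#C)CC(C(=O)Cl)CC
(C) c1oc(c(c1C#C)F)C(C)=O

[CX3]=[CX3] describes a non-aromatic C=C double bond between two sp2 carbons (an alkene).
(A) contains a vinyl group (-CH=CH2), which satisfies every atom and bond constraint.
(B) has an ethynyl group (-C#CH) but the C-C bond is a triple bond, not a double bond.
(C) has an ethynyl group (-C#CH) but the C-C bond is a triple bond, not a double bond.
So the answer is (A).

A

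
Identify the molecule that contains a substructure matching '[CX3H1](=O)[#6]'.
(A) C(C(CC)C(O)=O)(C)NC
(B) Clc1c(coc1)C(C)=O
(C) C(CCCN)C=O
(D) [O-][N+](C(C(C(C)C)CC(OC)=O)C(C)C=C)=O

[CX3H1](=O)[#6] describes an sp2 carbon with one H, double-bonded to O and single-bonded to carbon (an aldehyde).
(A) has a carboxylic acid group (-C(=O)OH) but the carbonyl carbon has H0 and is bonded to O, not H1.
(B) has an acetyl/ketone group (-C(=O)CH3) but the carbonyl carbon has H0 (two carbon neighbours), not H1.
(C) contains an aldehyde (-CHO), which satisfies every atom and bond constraint.
(D) has a methyl-ester group (-C(=O)OCH3) but the carbonyl carbon has H0, not H1.
So the answer is (C).

C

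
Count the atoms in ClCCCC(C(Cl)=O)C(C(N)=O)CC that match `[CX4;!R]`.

7

Check the 14 heavy atoms by environment: 7× C (X4, acyclic) → match; 2× Cl (X1, acyclic) → no; 2× C (X3, acyclic) → no; 2× O (X1, acyclic) → no; 1× N (X3, acyclic) → no.
That gives 7 matching atoms.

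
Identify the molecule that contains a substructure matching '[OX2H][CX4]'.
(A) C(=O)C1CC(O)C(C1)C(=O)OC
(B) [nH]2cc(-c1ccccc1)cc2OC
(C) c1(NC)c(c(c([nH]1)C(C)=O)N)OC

A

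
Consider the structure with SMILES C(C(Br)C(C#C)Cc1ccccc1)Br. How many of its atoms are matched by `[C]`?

6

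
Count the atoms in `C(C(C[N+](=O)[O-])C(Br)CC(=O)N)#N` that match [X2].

The query [X2] means: any atom with exactly two total connections (bonds + H).
Check the 13 heavy atoms by environment: 4× C (X4) → no; 1× C (X2) → match; 1× N (X1) → no; 1× Br (X1) → no; 1× C (X3) → no; 2× O (X1) → no; 1× N (X3) → no; 1× N (charge +1, X3) → no; 1× O (charge -1, X1) → no.
That gives 1 matching atom.

1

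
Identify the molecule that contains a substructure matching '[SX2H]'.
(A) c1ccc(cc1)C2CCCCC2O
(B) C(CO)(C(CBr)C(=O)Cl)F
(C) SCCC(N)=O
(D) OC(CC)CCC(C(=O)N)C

C

[SX2H] describes an aliphatic sulfur with two connections, one being H (a thiol).
(A) has a hydroxyl group (-OH) but it is an -OH, not an -SH.
(B) has a hydroxyl group (-OH) but it is an -OH, not an -SH.
(C) contains a thiol (-SH), which satisfies every atom and bond constraint.
(D) has a hydroxyl group (-OH) but it is an -OH, not an -SH.
So the answer is (C).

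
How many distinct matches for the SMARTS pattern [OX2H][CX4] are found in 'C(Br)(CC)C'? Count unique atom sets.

[OX2H][CX4] is the SMARTS for an aliphatic alcohol: a hydroxyl oxygen bound to an sp3 (X4) carbon.
No fragment in the molecule satisfies every constraint, giving 0 matches.

0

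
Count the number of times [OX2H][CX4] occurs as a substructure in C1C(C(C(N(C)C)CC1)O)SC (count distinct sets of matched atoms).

[OX2H][CX4] is the SMARTS for an aliphatic alcohol: a hydroxyl oxygen bound to an sp3 (X4) carbon.
Exactly one fragment in the molecule meets all constraints, giving 1 match.

1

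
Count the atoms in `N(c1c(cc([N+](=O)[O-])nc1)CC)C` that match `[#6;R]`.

Check the 13 heavy atoms by environment: 1× n (aromatic, in 6-ring) → no; 5× c (aromatic, in 6-ring) → match; 1× N (acyclic) → no; 3× C (acyclic) → no; 1× N (charge +1, acyclic) → no; 1× O (charge -1, acyclic) → no; 1× O (acyclic) → no.
That gives 5 matching atoms.

5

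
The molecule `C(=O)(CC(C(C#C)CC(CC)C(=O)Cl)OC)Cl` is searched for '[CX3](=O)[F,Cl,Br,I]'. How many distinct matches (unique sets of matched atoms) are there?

[CX3](=O)[F,Cl,Br,I] is the SMARTS for an acyl halide: a carbonyl carbon bonded to a halogen.
The molecule carries 2 separate instances of an acyl chloride (-C(=O)Cl) meeting every constraint; each maps to a distinct set of atoms, giving 2 matches.

2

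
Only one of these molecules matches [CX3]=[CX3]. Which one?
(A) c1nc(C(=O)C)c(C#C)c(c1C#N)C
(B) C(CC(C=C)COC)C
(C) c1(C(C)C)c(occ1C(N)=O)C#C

[CX3]=[CX3] describes a non-aromatic C=C double bond between two sp2 carbons (an alkene).
(A) has an ethynyl group (-C#CH) but the C-C bond is a triple bond, not a double bond.
(B) contains a vinyl group (-CH=CH2), which satisfies every atom and bond constraint.
(C) has an ethynyl group (-C#CH) but the C-C bond is a triple bond, not a double bond.
So the answer is (B).

B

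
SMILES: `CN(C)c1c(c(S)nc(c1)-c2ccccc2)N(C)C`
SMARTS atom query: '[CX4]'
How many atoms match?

4

The query [CX4] means: C with X4: aliphatic carbon with exactly 4 total connections (bonds + H).
Check the 19 heavy atoms by environment: 1× n (aromatic, X2) → no; 11× c (aromatic, X3) → no; 1× S (X2) → no; 2× N (X3) → no; 4× C (X4) → match.
That gives 4 matching atoms.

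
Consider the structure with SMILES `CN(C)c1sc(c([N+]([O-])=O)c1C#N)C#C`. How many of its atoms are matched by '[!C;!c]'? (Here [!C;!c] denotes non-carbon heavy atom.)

The query [!C;!c] means: neither aliphatic nor aromatic carbon — same as [!#6].
Check the 15 heavy atoms by environment: 1× s (aromatic) → match; 4× c (aromatic) → no; 5× C → no; 2× N → match; 1× N (charge +1) → match; 1× O (charge -1) → match; 1× O → match.
Summing the matching environments: 1 + 2 + 1 + 1 + 1 = 6 matching atoms.

6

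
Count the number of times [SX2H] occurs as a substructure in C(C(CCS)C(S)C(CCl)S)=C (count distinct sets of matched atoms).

3

[SX2H] is the SMARTS for a thiol: an aliphatic sulfur with two connections, one being H.
The molecule carries 3 separate instances of a thiol (-SH) meeting every constraint; each maps to a distinct set of atoms, giving 3 matches.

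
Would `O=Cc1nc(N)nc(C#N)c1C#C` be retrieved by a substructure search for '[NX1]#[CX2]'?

Yes

The pattern [NX1]#[CX2] describes a nitrogen triple-bonded to a two-connected carbon — a nitrile.
The molecule carries a nitrile (-C#N), whose atoms satisfy every constraint of the query, so the pattern matches.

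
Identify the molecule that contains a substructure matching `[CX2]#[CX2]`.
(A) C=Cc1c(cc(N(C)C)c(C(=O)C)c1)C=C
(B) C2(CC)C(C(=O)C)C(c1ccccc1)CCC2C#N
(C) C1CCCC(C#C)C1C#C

C

[CX2]#[CX2] describes a carbon-carbon triple bond (an alkyne).
(A) has a vinyl group (-CH=CH2) but the C=C is a double bond; both carbons are CX3, not CX2.
(B) has a nitrile (-C#N) but the triple bond is C#N, not C#C.
(C) contains an ethynyl group (-C#CH), which satisfies every atom and bond constraint.
So the answer is (C).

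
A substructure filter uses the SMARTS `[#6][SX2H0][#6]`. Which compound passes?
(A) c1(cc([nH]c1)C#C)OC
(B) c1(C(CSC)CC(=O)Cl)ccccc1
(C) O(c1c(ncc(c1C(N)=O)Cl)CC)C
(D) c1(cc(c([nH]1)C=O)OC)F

[#6][SX2H0][#6] describes an aliphatic sulfur bridging two carbons with no H on the sulfur (a thioether).
(A) has a methoxy ether (-OCH3) but the bridging atom is O, not S.
(B) contains a methylthio ether (-SCH3), which satisfies every atom and bond constraint.
(C) has a methoxy ether (-OCH3) but the bridging atom is O, not S.
(D) has a methoxy ether (-OCH3) but the bridging atom is O, not S.
So the answer is (B).

B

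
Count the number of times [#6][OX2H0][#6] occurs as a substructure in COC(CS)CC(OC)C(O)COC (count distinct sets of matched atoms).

3

[#6][OX2H0][#6] is the SMARTS for an ether: an aliphatic oxygen bridging two carbons with no H on the oxygen.
The molecule carries 3 separate instances of a methoxy ether (-OCH3) meeting every constraint; each maps to a distinct set of atoms, giving 3 matches.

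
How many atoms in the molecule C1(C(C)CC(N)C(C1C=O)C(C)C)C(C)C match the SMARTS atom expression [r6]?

6

The query [r6] means: r6 matches atoms in a six-membered ring.
Check the 16 heavy atoms by environment: 6× C (in 6-ring) → match; 8× C (acyclic) → no; 1× O (acyclic) → no; 1× N (acyclic) → no.
That gives 6 matching atoms.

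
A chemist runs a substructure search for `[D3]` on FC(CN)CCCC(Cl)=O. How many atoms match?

The query [D3] means: atom with exactly three heavy-atom neighbours.
Check the 10 heavy atoms by environment: 4× C (D2) → no; 2× C (D3) → match; 1× N (D1) → no; 1× F (D1) → no; 1× O (D1) → no; 1× Cl (D1) → no.
That gives 2 matching atoms.

2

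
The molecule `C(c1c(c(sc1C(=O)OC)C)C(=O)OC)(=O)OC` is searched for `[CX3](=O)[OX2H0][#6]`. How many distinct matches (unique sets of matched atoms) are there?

3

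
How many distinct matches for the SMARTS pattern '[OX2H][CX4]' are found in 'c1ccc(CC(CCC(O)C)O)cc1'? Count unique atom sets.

[OX2H][CX4] is the SMARTS for an aliphatic alcohol: a hydroxyl oxygen bound to an sp3 (X4) carbon.
The molecule carries 2 separate instances of a hydroxyl group (-OH) meeting every constraint; each maps to a distinct set of atoms, giving 2 matches.

2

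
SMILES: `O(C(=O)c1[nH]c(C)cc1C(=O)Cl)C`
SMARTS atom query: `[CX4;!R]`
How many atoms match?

2

The query [CX4;!R] means: aliphatic carbon with four total connections, not in a ring.
Check the 13 heavy atoms by environment: 1× n (aromatic, X3, in 5-ring) → no; 4× c (aromatic, X3, in 5-ring) → no; 2× C (X3, acyclic) → no; 2× O (X1, acyclic) → no; 1× Cl (X1, acyclic) → no; 1× O (X2, acyclic) → no; 2× C (X4, acyclic) → match.
That gives 2 matching atoms.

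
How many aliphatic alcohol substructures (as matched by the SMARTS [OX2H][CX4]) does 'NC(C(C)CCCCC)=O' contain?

0

[OX2H][CX4] is the SMARTS for an aliphatic alcohol: a hydroxyl oxygen bound to an sp3 (X4) carbon.
No fragment in the molecule satisfies every constraint, giving 0 matches.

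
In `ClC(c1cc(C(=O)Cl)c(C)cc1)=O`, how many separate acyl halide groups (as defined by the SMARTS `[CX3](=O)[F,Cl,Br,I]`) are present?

2

[CX3](=O)[F,Cl,Br,I] is the SMARTS for an acyl halide: a carbonyl carbon bonded to a halogen.
The molecule carries 2 separate instances of an acyl chloride (-C(=O)Cl) meeting every constraint; each maps to a distinct set of atoms, giving 2 matches.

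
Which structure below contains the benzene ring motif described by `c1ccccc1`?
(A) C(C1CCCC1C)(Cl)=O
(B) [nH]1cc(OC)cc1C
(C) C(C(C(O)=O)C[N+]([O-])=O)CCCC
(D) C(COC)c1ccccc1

c1ccccc1 describes six aromatic carbons in a ring (a benzene ring).
(A) has a methyl group (-CH3) but no six-membered all-carbon aromatic ring is present.
(B) has a methyl group (-CH3) but no six-membered all-carbon aromatic ring is present.
(C) has a methyl group (-CH3) but no six-membered all-carbon aromatic ring is present.
(D) contains a phenyl ring, which satisfies every atom and bond constraint.
So the answer is (D).

D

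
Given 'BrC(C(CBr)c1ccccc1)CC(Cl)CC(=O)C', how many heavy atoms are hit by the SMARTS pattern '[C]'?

8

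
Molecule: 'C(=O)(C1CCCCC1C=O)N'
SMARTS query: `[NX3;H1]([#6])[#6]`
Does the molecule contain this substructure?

No

The pattern [NX3;H1]([#6])[#6] describes a trivalent nitrogen with one H, bonded to two carbons — a secondary amine.
The closest candidate here is a primary amide (-C(=O)NH2), but the -C(=O)NH2 nitrogen has H2, not H1. No other fragment satisfies the full query, so there is no match.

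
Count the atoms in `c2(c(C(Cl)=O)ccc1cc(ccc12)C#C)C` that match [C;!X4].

The query [C;!X4] means: aliphatic carbon that does not have four total connections.
Check the 16 heavy atoms by environment: 10× c (aromatic, X3) → no; 1× C (X3) → match; 1× O (X1) → no; 1× Cl (X1) → no; 1× C (X4) → no; 2× C (X2) → match.
Summing the matching environments: 1 + 2 = 3 matching atoms.

3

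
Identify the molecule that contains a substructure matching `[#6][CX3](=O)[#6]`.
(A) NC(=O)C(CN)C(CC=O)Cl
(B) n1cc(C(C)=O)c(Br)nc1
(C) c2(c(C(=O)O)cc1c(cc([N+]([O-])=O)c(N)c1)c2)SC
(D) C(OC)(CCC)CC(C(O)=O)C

[#6][CX3](=O)[#6] describes a carbonyl carbon (no H) flanked by two carbons (a ketone).
(A) has a primary amide (-C(=O)NH2) but one neighbour of the carbonyl carbon is N, not C.
(B) contains an acetyl/ketone group (-C(=O)CH3), which satisfies every atom and bond constraint.
(C) has a carboxylic acid group (-C(=O)OH) but one neighbour of the carbonyl carbon is O, not C.
(D) has a carboxylic acid group (-C(=O)OH) but one neighbour of the carbonyl carbon is O, not C.
So the answer is (B).

B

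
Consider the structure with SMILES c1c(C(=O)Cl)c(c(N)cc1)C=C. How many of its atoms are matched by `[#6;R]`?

6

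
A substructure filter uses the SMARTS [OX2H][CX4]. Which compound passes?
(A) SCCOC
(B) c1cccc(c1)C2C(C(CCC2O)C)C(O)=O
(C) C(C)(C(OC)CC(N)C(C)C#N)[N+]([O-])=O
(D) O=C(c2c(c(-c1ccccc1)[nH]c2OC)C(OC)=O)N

[OX2H][CX4] describes a hydroxyl oxygen bound to an sp3 (X4) carbon (an aliphatic alcohol).
(A) has a methoxy ether (-OCH3) but the oxygen has H0 (ether), not H1.
(B) contains a hydroxyl group (-OH), which satisfies every atom and bond constraint.
(C) has a methoxy ether (-OCH3) but the oxygen has H0 (ether), not H1.
(D) has a methoxy ether (-OCH3) but the oxygen has H0 (ether), not H1.
So the answer is (B).

B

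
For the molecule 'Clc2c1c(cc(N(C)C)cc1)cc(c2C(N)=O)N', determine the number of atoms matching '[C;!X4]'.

The query [C;!X4] means: aliphatic carbon that does not have four total connections.
Check the 18 heavy atoms by environment: 10× c (aromatic, X3) → no; 3× N (X3) → no; 2× C (X4) → no; 1× Cl (X1) → no; 1× C (X3) → match; 1× O (X1) → no.
That gives 1 matching atom.

1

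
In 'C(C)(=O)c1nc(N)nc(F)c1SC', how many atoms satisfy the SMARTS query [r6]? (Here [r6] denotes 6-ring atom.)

6

The query [r6] means: r6 matches atoms in a six-membered ring.
Check the 13 heavy atoms by environment: 2× n (aromatic, in 6-ring) → match; 4× c (aromatic, in 6-ring) → match; 1× S (acyclic) → no; 3× C (acyclic) → no; 1× F (acyclic) → no; 1× N (acyclic) → no; 1× O (acyclic) → no.
Summing the matching environments: 2 + 4 = 6 matching atoms.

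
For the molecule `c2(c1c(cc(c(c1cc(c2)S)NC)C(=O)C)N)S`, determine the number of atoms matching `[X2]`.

The query [X2] means: any atom with exactly two total connections (bonds + H).
Check the 18 heavy atoms by environment: 10× c (aromatic, X3) → no; 2× S (X2) → match; 2× N (X3) → no; 2× C (X4) → no; 1× C (X3) → no; 1× O (X1) → no.
That gives 2 matching atoms.

2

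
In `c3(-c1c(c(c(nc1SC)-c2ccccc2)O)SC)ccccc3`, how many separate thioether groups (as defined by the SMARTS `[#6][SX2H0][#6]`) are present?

[#6][SX2H0][#6] is the SMARTS for a thioether: an aliphatic sulfur bridging two carbons with no H on the sulfur.
The molecule carries 2 separate instances of a methylthio ether (-SCH3) meeting every constraint; each maps to a distinct set of atoms, giving 2 matches.

2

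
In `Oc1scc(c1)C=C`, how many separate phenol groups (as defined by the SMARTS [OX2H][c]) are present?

[OX2H][c] is the SMARTS for a phenol: a hydroxyl oxygen attached to an aromatic carbon.
Exactly one fragment in the molecule meets all constraints, giving 1 match.

1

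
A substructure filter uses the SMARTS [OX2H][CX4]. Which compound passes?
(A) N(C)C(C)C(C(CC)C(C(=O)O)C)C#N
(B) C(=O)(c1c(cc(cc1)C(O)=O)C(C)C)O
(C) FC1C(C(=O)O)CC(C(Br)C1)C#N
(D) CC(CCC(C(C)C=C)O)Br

D

[OX2H][CX4] describes a hydroxyl oxygen bound to an sp3 (X4) carbon (an aliphatic alcohol).
(A) has a carboxylic acid group (-C(=O)OH) but the -OH is on a CX3 carbonyl carbon, not a CX4 carbon.
(B) has a carboxylic acid group (-C(=O)OH) but the -OH is on a CX3 carbonyl carbon, not a CX4 carbon.
(C) has a carboxylic acid group (-C(=O)OH) but the -OH is on a CX3 carbonyl carbon, not a CX4 carbon.
(D) contains a hydroxyl group (-OH), which satisfies every atom and bond constraint.
So the answer is (D).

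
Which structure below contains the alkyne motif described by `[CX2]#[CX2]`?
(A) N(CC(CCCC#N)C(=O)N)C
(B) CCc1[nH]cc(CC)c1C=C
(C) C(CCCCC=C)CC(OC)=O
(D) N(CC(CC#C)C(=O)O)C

[CX2]#[CX2] describes a carbon-carbon triple bond (an alkyne).
(A) has a nitrile (-C#N) but the triple bond is C#N, not C#C.
(B) has a vinyl group (-CH=CH2) but the C=C is a double bond; both carbons are CX3, not CX2.
(C) has a vinyl group (-CH=CH2) but the C=C is a double bond; both carbons are CX3, not CX2.
(D) contains an ethynyl group (-C#CH), which satisfies every atom and bond constraint.
So the answer is (D).

D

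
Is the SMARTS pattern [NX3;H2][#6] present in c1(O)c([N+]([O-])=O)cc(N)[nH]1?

The pattern [NX3;H2][#6] describes a trivalent nitrogen with two H attached to carbon — a primary amine.
The molecule carries a primary amino group (-NH2), whose atoms satisfy every constraint of the query, so the pattern matches.

Yes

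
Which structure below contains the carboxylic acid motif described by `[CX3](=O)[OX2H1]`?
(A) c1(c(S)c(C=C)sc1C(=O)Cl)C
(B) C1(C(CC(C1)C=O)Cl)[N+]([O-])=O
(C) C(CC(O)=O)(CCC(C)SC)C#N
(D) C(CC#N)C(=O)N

C

[CX3](=O)[OX2H1] describes an sp2 carbon double-bonded to O and single-bonded to an -OH oxygen (a carboxylic acid).
(A) has an acyl chloride (-C(=O)Cl) but the carbonyl is bonded to Cl, not to an -OH oxygen.
(B) has an aldehyde (-CHO) but there is no singly-bonded oxygen on the carbonyl carbon.
(C) contains a carboxylic acid group (-C(=O)OH), which satisfies every atom and bond constraint.
(D) has a primary amide (-C(=O)NH2) but the carbonyl is bonded to N, not to an -OH oxygen.
So the answer is (C).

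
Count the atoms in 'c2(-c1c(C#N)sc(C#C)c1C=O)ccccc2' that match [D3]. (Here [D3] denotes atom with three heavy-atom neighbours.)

The query [D3] means: atom with exactly three heavy-atom neighbours.
Check the 17 heavy atoms by environment: 1× s (aromatic, D2) → no; 5× c (aromatic, D3) → match; 3× C (D2) → no; 1× O (D1) → no; 1× N (D1) → no; 5× c (aromatic, D2) → no; 1× C (D1) → no.
That gives 5 matching atoms.

5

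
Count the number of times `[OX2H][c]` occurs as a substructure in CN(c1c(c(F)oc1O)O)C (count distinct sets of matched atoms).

[OX2H][c] is the SMARTS for a phenol: a hydroxyl oxygen attached to an aromatic carbon.
The molecule carries 2 separate instances of a hydroxyl group (-OH) meeting every constraint; each maps to a distinct set of atoms, giving 2 matches.

2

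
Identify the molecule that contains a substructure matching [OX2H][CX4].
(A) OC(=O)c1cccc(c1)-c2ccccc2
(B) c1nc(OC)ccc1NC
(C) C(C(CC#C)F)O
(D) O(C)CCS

C

[OX2H][CX4] describes a hydroxyl oxygen bound to an sp3 (X4) carbon (an aliphatic alcohol).
(A) has a carboxylic acid group (-C(=O)OH) but the -OH is on a CX3 carbonyl carbon, not a CX4 carbon.
(B) has a methoxy ether (-OCH3) but the oxygen has H0 (ether), not H1.
(C) contains a hydroxyl group (-OH), which satisfies every atom and bond constraint.
(D) has a methoxy ether (-OCH3) but the oxygen has H0 (ether), not H1.
So the answer is (C).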